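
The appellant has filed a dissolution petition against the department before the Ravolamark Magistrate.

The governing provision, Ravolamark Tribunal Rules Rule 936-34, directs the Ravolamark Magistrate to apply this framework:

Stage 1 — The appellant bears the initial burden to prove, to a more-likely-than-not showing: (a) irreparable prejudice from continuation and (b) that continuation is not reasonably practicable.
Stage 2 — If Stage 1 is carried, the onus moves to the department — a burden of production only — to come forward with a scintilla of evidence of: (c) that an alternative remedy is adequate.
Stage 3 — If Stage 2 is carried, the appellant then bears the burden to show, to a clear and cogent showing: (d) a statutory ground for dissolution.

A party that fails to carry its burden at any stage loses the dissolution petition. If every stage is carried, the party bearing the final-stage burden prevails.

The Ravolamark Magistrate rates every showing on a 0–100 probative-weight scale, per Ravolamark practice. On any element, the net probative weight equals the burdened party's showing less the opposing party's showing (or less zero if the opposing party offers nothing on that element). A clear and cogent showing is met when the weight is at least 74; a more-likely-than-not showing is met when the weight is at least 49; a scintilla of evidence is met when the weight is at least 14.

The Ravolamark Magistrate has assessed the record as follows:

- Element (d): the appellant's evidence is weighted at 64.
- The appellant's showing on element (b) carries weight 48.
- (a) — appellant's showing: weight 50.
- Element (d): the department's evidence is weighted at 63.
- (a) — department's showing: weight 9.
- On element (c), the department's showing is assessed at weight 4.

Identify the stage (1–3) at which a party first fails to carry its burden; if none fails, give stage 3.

stage 1

Stage 1 — burden on appellant; standard: a more-likely-than-not showing (weight is at least 49).
    (a): 50 − 9 = 41 < 49 [not met]
    (b): 48 < 49 [not met]
  The appellant does not carry Stage 1.
The analysis ends at Stage 1; the department prevails.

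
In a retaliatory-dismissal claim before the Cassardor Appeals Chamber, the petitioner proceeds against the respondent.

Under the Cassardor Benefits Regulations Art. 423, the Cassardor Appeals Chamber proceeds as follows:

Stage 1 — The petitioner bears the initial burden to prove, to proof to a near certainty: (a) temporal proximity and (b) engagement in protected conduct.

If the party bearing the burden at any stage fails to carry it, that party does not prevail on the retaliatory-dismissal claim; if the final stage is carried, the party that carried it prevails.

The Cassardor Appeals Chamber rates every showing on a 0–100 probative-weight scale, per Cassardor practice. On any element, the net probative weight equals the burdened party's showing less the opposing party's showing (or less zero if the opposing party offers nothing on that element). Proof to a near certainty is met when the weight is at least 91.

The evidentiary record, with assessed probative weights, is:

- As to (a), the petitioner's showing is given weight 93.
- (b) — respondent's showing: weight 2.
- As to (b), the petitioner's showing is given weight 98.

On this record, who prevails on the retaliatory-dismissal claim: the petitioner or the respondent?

At Stage 1 the petitioner must meet proof to a near certainty (weight is at least 91): on (a) the weight is 93, ≥ 91, so (a) meets the standard; on (b) the weight is 98 less the opposing 2 gives net 96, ≥ 91, so (b) meets the standard.
  Stage 1 carried; the final stage is satisfied.
All stages carried — the petitioner prevails.

petitioner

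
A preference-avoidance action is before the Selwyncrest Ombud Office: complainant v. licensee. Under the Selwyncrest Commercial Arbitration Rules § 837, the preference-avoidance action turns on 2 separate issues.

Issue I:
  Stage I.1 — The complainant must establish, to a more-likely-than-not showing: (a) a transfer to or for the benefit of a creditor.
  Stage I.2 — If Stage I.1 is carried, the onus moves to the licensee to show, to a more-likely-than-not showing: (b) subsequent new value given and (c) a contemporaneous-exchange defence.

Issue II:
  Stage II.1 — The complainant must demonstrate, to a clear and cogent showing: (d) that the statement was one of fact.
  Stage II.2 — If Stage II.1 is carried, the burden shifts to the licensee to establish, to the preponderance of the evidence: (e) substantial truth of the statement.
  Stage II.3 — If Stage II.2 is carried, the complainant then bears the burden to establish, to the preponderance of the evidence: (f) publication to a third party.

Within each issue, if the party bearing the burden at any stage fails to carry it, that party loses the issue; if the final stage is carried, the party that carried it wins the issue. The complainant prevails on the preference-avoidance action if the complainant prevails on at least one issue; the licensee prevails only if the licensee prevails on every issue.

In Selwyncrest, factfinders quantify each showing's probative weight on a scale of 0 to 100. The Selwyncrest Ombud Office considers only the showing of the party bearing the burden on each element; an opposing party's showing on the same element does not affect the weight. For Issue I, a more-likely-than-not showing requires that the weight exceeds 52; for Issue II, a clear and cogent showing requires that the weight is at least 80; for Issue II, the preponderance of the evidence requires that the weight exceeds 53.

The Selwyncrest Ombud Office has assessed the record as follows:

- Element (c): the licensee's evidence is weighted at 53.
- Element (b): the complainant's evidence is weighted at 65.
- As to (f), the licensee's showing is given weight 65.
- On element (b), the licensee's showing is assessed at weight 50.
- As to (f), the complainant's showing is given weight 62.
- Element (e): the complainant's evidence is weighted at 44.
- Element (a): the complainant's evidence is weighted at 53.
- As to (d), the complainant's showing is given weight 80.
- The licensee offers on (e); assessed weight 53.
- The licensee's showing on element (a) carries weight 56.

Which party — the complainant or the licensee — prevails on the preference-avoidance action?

complainant

— Issue I —
Stage I.1 (complainant, a more-likely-than-not showing, weight exceeds 52): (a) 53 (licensee's 56 disregarded) > 52 — meets.
  The complainant carries Stage I.1; the licensee now bears the burden.
Stage I.2 (licensee, a more-likely-than-not showing, weight exceeds 52): (b) 50 (complainant's 65 disregarded) ≤ 52 — fails; (c) 53 > 52 — meets.
  The licensee does not carry Stage I.2.
The analysis ends at Stage I.2; the complainant prevails on this issue.
— Issue II —
Stage II.1 (complainant, a clear and cogent showing, weight is at least 80): (d) 80 ≥ 80 — meets.
  All elements met. The burden passes to the licensee.
Stage II.2 (licensee, the preponderance of the evidence, weight exceeds 53): (e) 53 (complainant's 44 disregarded) ≤ 53 — fails.
  Not every element is met, so the licensee fails to carry Stage II.2.
The analysis ends at Stage II.2; the complainant prevails on this issue.
Per-issue: Issue I → complainant; Issue II → complainant. The complainant must prevail on at least one issue; overall, the complainant prevails.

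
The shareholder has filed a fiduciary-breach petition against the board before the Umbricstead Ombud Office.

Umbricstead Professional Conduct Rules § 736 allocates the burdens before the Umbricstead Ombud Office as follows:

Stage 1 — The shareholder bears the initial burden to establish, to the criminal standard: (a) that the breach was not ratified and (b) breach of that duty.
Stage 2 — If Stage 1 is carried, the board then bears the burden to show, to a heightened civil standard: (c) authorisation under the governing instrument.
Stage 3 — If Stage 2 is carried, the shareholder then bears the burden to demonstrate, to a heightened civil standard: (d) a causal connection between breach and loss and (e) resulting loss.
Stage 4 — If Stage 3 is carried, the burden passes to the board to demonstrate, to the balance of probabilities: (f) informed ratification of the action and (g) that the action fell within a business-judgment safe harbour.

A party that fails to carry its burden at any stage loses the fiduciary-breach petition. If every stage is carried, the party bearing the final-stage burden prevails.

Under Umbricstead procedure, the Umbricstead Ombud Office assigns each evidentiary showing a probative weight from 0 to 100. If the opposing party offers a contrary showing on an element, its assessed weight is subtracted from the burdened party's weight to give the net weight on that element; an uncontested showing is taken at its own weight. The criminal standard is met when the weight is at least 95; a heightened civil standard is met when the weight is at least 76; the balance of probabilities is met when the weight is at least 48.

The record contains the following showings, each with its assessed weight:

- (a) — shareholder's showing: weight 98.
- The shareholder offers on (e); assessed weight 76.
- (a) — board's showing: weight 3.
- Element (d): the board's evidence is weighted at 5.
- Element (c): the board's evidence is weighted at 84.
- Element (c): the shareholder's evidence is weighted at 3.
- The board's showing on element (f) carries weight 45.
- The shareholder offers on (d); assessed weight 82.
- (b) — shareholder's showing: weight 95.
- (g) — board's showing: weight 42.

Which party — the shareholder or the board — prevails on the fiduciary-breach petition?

Stage 1 — burden on shareholder; standard: the criminal standard (weight is at least 95).
    (a): 98 − 3 = 95 ≥ 95 [met]
    (b): 95 ≥ 95 [met]
  The shareholder carries Stage 1; the board now bears the burden.
Stage 2 — burden on board; standard: a heightened civil standard (weight is at least 76).
    (c): 84 − 3 = 81 ≥ 76 [met]
  Stage 2 carried; the burden shifts to the shareholder.
Stage 3 — burden on shareholder; standard: a heightened civil standard (weight is at least 76).
    (d): 82 − 5 = 77 ≥ 76 [met]
    (e): 76 ≥ 76 [met]
  The shareholder carries Stage 3; the board now bears the burden.
Stage 4 — burden on board; standard: the balance of probabilities (weight is at least 48).
    (f): 45 < 48 [not met]
    (g): 42 < 48 [not met]
  Stage 4 not carried; the board fails its burden.
So the shareholder prevails.

shareholder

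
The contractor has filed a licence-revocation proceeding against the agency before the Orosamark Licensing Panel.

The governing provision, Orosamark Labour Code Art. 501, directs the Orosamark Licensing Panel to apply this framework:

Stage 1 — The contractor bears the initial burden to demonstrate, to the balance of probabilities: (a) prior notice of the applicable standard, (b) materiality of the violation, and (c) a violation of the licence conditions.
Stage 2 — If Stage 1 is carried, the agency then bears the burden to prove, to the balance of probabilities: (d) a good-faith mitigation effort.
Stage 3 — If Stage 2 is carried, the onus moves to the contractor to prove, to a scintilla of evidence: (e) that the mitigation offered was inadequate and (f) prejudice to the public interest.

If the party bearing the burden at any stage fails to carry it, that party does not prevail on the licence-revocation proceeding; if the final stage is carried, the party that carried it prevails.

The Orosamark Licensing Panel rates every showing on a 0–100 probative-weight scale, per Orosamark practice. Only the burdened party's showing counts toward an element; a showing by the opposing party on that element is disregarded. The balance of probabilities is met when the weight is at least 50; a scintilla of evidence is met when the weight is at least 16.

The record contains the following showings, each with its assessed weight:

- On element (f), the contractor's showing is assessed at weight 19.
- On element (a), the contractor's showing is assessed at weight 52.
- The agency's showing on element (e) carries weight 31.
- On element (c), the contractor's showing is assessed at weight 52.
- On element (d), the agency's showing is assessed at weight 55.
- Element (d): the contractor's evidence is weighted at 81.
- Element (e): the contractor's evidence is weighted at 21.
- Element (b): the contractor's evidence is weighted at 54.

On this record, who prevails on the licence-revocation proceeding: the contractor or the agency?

Stage 1 — burden on contractor; standard: the balance of probabilities (weight is at least 50).
    (a): 52 ≥ 50 [met]
    (b): 54 ≥ 50 [met]
    (c): 52 ≥ 50 [met]
  The contractor carries Stage 1; the agency now bears the burden.
Stage 2 — burden on agency; standard: the balance of probabilities (weight is at least 50).
    (d): 55 (contractor's 81 disregarded) ≥ 50 [met]
  Stage 2 is satisfied; the onus moves to the contractor.
Stage 3 — burden on contractor; standard: a scintilla of evidence (weight is at least 16).
    (e): 21 (agency's 31 disregarded) ≥ 16 [met]
    (f): 19 ≥ 16 [met]
  Stage 3 carried; the final stage is satisfied.
All stages carried — the contractor prevails.

contractor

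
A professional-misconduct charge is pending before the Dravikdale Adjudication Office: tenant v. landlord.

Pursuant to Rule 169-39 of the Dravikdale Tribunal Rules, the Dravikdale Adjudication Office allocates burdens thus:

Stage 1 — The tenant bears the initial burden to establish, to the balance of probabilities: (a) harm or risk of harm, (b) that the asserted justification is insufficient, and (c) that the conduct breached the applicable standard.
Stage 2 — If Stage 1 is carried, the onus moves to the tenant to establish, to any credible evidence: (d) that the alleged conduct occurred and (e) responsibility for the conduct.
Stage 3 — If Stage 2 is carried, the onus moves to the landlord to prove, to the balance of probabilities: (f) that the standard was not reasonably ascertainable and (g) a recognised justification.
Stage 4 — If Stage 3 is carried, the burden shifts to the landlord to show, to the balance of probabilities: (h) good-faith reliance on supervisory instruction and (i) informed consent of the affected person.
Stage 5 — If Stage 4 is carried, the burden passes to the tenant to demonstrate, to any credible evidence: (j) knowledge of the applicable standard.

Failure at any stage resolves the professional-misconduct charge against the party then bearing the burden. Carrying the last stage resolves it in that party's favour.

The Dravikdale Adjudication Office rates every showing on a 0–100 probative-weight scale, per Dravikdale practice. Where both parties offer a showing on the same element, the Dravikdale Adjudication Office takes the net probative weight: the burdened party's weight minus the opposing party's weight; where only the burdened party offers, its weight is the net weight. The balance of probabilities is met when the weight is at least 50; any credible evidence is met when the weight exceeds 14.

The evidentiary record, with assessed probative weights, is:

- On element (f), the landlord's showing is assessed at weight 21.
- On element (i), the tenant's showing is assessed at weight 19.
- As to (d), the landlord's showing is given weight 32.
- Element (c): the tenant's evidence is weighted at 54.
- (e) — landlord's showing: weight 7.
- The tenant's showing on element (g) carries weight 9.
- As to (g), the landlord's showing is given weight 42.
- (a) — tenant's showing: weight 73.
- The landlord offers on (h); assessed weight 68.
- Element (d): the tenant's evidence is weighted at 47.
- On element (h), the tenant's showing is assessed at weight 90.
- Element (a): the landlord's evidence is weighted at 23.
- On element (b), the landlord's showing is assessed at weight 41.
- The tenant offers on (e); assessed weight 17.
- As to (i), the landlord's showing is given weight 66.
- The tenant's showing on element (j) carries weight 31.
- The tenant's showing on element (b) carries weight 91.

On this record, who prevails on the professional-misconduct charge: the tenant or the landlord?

Stage 1 (tenant, the balance of probabilities, weight is at least 50): (a) net 73−23=50 ≥ 50 — meets; (b) net 91−41=50 ≥ 50 — meets; (c) 54 ≥ 50 — meets.
  All elements met. The tenant retains the burden for Stage 2.
Stage 2 (tenant, any credible evidence, weight exceeds 14): (d) net 47−32=15 > 14 — meets; (e) net 17−7=10 ≤ 14 — fails.
  Stage 2 not carried; the tenant fails its burden.
The landlord prevails.

landlord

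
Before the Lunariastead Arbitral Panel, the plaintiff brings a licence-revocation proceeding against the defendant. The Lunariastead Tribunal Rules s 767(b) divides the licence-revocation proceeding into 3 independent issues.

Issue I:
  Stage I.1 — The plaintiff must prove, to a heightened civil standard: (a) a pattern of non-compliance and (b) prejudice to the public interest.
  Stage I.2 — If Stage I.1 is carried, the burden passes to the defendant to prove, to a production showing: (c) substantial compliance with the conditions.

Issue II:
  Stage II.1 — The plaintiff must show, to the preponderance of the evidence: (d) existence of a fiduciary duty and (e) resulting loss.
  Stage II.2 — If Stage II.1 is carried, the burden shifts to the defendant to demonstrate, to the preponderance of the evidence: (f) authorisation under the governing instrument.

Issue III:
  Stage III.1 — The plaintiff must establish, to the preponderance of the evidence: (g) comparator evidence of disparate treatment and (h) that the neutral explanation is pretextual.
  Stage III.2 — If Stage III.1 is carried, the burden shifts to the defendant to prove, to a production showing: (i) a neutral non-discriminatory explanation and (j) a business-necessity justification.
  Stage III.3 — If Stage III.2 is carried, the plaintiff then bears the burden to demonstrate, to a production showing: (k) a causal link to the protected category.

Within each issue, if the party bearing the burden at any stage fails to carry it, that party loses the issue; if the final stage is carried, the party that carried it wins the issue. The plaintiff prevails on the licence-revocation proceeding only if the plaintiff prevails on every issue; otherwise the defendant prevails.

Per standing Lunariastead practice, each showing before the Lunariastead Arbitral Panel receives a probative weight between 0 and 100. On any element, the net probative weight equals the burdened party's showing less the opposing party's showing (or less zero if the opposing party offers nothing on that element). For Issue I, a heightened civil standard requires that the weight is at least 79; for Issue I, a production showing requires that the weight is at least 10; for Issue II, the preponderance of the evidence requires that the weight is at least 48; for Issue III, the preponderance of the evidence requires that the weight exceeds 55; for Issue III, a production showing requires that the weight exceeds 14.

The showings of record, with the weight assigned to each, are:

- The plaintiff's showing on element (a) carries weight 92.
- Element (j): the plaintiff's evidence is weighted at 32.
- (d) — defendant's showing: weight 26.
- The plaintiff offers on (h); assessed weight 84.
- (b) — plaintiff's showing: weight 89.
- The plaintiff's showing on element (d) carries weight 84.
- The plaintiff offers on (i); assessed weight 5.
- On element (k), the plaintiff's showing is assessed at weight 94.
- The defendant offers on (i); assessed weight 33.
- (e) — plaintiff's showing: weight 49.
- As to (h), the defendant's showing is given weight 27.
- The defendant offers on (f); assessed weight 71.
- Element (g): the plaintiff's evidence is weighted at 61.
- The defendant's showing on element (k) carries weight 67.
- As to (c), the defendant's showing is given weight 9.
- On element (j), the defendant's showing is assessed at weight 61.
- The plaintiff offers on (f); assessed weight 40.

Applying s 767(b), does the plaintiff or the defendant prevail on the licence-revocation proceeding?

— Issue I —
Stage I.1 (plaintiff, a heightened civil standard, weight is at least 79): (a) 92 ≥ 79 — meets; (b) 89 ≥ 79 — meets.
  Stage I.1 carried; the burden shifts to the defendant.
Stage I.2 (defendant, a production showing, weight is at least 10): (c) 9 < 10 — fails.
  Not every element is met, so the defendant fails to carry Stage I.2.
The analysis ends at Stage I.2; the plaintiff prevails on this issue.
— Issue II —
At Stage II.1 the plaintiff must meet the preponderance of the evidence (weight is at least 48): on (d) the weight is 84 less the opposing 26 gives net 58, ≥ 48, so (d) meets the standard; on (e) the weight is 49, which does reach 48, so (e) meets the standard.
  All elements met. The burden passes to the defendant.
At Stage II.2 the defendant must meet the preponderance of the evidence (weight is at least 48): on (f) the weight is 71 less the opposing 40 gives net 31, < 48, so (f) does not meet the standard.
  The defendant does not carry Stage II.2.
So the plaintiff prevails on this issue.
— Issue III —
At Stage III.1 the plaintiff must meet the preponderance of the evidence (weight exceeds 55): on (g) the weight is 61, > 55, so (g) meets the standard; on (h) the weight is 84 less the opposing 27 gives net 57, > 55, so (h) meets the standard.
  Stage III.1 carried; the burden shifts to the defendant.
At Stage III.2 the defendant must meet a production showing (weight exceeds 14): on (i) the weight is 33 less the opposing 5 gives net 28, which does exceed 14, so (i) meets the standard; on (j) the weight is 61 less the opposing 32 gives net 29, which does exceed 14, so (j) meets the standard.
  The defendant carries Stage III.2; the plaintiff now bears the burden.
At Stage III.3 the plaintiff must meet a production showing (weight exceeds 14): on (k) the weight is 94 less the opposing 67 gives net 27, which does exceed 14, so (k) meets the standard.
  Stage III.3 carried; the final stage is satisfied.
All stages carried — the plaintiff prevails on this issue.
Per-issue: Issue I → plaintiff; Issue II → plaintiff; Issue III → plaintiff. The plaintiff must prevail on every issue; overall, the plaintiff prevails.

plaintiff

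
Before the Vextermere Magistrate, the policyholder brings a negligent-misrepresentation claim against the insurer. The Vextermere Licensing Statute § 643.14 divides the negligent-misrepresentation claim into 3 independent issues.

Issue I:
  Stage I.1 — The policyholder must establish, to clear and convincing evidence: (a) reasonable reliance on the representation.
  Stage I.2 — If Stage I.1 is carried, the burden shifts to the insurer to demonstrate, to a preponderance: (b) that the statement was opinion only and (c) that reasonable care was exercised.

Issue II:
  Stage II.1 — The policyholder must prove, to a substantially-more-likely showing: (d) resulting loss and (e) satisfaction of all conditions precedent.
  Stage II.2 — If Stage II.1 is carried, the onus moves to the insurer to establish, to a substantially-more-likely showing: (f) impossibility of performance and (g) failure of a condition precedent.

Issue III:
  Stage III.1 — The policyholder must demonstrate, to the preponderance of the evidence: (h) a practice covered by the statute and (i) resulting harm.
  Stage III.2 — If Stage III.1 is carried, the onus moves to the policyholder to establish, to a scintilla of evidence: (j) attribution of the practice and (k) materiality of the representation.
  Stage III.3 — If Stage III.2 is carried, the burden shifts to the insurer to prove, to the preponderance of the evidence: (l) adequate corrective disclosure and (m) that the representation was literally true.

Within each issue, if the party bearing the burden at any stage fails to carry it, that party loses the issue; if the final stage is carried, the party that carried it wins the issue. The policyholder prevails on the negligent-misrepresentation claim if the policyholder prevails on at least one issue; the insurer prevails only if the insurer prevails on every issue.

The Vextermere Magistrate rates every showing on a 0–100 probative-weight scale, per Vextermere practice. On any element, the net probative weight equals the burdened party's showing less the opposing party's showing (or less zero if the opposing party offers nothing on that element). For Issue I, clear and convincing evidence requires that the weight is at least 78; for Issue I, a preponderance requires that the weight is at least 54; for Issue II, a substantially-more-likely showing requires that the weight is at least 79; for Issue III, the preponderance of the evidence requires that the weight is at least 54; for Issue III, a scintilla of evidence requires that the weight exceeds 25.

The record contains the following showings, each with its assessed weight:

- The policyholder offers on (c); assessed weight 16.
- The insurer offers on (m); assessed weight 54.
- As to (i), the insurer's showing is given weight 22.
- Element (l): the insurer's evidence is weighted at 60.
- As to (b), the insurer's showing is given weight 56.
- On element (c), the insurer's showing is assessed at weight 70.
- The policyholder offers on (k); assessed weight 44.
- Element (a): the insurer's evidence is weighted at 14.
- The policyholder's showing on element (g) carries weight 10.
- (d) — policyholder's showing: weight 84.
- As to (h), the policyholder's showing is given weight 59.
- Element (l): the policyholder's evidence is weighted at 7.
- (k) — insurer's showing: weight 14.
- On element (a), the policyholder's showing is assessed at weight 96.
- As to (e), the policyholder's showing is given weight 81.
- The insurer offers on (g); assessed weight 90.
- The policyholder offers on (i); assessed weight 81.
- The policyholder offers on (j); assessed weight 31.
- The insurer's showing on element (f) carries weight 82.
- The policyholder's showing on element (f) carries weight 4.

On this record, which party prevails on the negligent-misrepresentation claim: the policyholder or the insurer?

— Issue I —
Stage I.1 — burden on policyholder; standard: clear and convincing evidence (weight is at least 78).
    (a): 96 − 14 = 82 ≥ 78 [met]
  Stage I.1 carried; the burden shifts to the insurer.
Stage I.2 — burden on insurer; standard: a preponderance (weight is at least 54).
    (b): 56 ≥ 54 [met]
    (c): 70 − 16 = 54 ≥ 54 [met]
  The insurer carries the last stage.
All stages carried — the insurer prevails on this issue.
— Issue II —
Stage II.1 — burden on policyholder; standard: a substantially-more-likely showing (weight is at least 79).
    (d): 84 ≥ 79 [met]
    (e): 81 ≥ 79 [met]
  Stage II.1 carried; the burden shifts to the insurer.
Stage II.2 — burden on insurer; standard: a substantially-more-likely showing (weight is at least 79).
    (f): 82 − 4 = 78 < 79 [not met]
    (g): 90 − 10 = 80 ≥ 79 [met]
  Not every element is met, so the insurer fails to carry Stage II.2.
So the policyholder prevails on this issue.
— Issue III —
Stage III.1 (policyholder, the preponderance of the evidence, weight is at least 54): (h) 59 ≥ 54 — meets; (i) net 81−22=59 ≥ 54 — meets.
  Stage III.1 carried; the burden remains with the policyholder.
Stage III.2 (policyholder, a scintilla of evidence, weight exceeds 25): (j) 31 > 25 — meets; (k) net 44−14=30 > 25 — meets.
  Stage III.2 is satisfied; the onus moves to the insurer.
Stage III.3 (insurer, the preponderance of the evidence, weight is at least 54): (l) net 60−7=53 < 54 — fails; (m) 54 ≥ 54 — meets.
  Not every element is met, so the insurer fails to carry Stage III.3.
The analysis ends at Stage III.3; the policyholder prevails on this issue.
Per-issue: Issue I → insurer; Issue II → policyholder; Issue III → policyholder. The policyholder must prevail on at least one issue; overall, the policyholder prevails.

policyholder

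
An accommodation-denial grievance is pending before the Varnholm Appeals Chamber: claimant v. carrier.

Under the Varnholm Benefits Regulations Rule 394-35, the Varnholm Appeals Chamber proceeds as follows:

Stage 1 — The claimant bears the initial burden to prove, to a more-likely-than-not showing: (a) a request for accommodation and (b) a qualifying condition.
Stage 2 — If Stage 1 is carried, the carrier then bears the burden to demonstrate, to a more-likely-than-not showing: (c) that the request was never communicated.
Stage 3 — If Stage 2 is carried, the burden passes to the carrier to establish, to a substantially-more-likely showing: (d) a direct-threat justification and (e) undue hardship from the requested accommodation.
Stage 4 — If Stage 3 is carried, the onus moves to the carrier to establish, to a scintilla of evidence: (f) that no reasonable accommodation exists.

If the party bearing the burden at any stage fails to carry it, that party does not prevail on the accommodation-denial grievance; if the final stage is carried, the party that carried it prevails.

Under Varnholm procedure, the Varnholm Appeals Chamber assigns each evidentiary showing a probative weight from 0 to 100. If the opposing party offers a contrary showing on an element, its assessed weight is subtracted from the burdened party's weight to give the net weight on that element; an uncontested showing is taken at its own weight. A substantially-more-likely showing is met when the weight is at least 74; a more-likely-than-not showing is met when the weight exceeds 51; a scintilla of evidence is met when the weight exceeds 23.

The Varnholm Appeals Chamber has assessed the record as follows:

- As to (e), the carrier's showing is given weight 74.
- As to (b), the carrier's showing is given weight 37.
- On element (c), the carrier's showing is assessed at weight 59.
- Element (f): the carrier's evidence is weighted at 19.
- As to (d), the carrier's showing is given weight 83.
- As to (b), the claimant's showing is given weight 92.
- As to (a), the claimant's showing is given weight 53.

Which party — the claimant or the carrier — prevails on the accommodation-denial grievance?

At Stage 1 the claimant must meet a more-likely-than-not showing (weight exceeds 51): on (a) the weight is 53, which does exceed 51, so (a) meets the standard; on (b) the weight is 92 less the opposing 37 gives net 55, > 51, so (b) meets the standard.
  The claimant carries Stage 1; the carrier now bears the burden.
At Stage 2 the carrier must meet a more-likely-than-not showing (weight exceeds 51): on (c) the weight is 59, which does exceed 51, so (c) meets the standard.
  Stage 2 is satisfied; the carrier continues to bear the burden.
At Stage 3 the carrier must meet a substantially-more-likely showing (weight is at least 74): on (d) the weight is 83, ≥ 74, so (d) meets the standard; on (e) the weight is 74, which does reach 74, so (e) meets the standard.
  Stage 3 is satisfied; the carrier continues to bear the burden.
At Stage 4 the carrier must meet a scintilla of evidence (weight exceeds 23): on (f) the weight is 19, ≤ 23, so (f) does not meet the standard.
  Stage 4 not carried; the carrier fails its burden.
The analysis ends at Stage 4; the claimant prevails.

claimant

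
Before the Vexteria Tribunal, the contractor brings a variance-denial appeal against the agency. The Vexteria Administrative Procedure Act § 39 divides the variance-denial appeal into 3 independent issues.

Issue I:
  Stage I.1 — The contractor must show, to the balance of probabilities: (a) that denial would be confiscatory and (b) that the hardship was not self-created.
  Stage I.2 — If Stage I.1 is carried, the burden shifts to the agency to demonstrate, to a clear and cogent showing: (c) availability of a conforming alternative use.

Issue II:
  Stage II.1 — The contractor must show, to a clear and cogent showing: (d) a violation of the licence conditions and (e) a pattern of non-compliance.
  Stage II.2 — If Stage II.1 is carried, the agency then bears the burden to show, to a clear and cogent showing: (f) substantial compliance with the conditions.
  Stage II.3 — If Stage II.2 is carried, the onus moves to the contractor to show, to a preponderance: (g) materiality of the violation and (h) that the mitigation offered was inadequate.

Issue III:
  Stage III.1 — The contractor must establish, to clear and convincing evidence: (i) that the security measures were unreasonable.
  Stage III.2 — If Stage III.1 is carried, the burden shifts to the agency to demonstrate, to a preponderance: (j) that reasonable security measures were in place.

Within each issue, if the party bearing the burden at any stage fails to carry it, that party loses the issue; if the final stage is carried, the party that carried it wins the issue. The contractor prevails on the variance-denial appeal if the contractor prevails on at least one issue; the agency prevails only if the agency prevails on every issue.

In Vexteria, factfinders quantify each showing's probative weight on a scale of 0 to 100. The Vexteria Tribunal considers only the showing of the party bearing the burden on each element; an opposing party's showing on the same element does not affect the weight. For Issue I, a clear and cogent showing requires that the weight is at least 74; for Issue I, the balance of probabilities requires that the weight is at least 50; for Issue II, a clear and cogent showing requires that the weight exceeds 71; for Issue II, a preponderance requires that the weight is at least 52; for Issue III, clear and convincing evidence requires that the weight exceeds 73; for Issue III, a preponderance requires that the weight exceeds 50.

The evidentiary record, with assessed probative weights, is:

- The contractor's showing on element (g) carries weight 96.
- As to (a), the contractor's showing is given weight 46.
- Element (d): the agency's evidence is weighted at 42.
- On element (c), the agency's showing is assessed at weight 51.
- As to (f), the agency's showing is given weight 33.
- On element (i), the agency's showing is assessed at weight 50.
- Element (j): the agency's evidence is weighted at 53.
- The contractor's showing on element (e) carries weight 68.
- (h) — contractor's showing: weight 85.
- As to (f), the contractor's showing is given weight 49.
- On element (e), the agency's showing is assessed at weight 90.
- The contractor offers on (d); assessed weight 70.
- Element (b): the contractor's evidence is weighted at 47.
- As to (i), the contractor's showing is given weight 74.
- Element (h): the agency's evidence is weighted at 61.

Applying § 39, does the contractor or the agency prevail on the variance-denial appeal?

— Issue I —
At Stage I.1 the contractor must meet the balance of probabilities (weight is at least 50): on (a) the weight is 46, < 50, so (a) does not meet the standard; on (b) the weight is 47, which does not reach 50, so (b) does not meet the standard.
  Not every element is met, so the contractor fails to carry Stage I.1.
The analysis ends at Stage I.1; the agency prevails on this issue.
— Issue II —
At Stage II.1 the contractor must meet a clear and cogent showing (weight exceeds 71): on (d) the weight is 70 (the agency's 42 is given no effect), ≤ 71, so (d) does not meet the standard; on (e) the weight is 68 (the agency's 90 is given no effect), ≤ 71, so (e) does not meet the standard.
  Stage II.1 not carried; the contractor fails its burden.
So the agency prevails on this issue.
— Issue III —
Stage III.1 — burden on contractor; standard: clear and convincing evidence (weight exceeds 73).
    (i): 74 (agency's 50 disregarded) > 73 [met]
  Stage III.1 carried; the burden shifts to the agency.
Stage III.2 — burden on agency; standard: a preponderance (weight exceeds 50).
    (j): 53 > 50 [met]
  All elements met at the final stage.
With every stage satisfied, the agency prevails on this issue.
Per-issue: Issue I → agency; Issue II → agency; Issue III → agency. The contractor must prevail on at least one issue; overall, the agency prevails.

agency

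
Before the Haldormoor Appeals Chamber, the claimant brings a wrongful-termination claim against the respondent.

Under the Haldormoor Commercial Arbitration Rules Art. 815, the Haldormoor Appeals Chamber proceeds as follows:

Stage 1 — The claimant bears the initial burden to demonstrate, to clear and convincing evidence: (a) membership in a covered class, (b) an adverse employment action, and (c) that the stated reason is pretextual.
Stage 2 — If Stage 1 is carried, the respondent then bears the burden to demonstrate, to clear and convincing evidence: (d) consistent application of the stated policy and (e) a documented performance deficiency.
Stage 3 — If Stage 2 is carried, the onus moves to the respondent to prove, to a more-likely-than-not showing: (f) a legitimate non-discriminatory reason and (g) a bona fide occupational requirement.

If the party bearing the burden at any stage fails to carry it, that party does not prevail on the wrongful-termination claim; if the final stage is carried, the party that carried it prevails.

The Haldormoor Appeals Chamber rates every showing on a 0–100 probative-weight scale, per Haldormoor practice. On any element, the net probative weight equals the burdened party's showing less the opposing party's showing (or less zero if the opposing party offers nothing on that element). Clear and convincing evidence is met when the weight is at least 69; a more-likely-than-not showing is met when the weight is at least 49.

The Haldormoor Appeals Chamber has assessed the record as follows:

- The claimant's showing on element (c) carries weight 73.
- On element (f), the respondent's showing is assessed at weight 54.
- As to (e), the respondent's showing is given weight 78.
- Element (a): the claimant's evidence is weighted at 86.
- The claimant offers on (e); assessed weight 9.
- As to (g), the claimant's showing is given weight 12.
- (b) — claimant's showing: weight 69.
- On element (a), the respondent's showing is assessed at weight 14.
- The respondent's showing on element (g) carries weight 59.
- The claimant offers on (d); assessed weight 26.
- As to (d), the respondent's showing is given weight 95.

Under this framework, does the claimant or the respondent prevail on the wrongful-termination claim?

Stage 1 (claimant, clear and convincing evidence, weight is at least 69): (a) net 86−14=72 ≥ 69 — meets; (b) 69 ≥ 69 — meets; (c) 73 ≥ 69 — meets.
  All elements met. The burden passes to the respondent.
Stage 2 (respondent, clear and convincing evidence, weight is at least 69): (d) net 95−26=69 ≥ 69 — meets; (e) net 78−9=69 ≥ 69 — meets.
  Stage 2 carried; the burden remains with the respondent.
Stage 3 (respondent, a more-likely-than-not showing, weight is at least 49): (f) 54 ≥ 49 — meets; (g) net 59−12=47 < 49 — fails.
  Stage 3 not carried; the respondent fails its burden.
The claimant prevails.

claimant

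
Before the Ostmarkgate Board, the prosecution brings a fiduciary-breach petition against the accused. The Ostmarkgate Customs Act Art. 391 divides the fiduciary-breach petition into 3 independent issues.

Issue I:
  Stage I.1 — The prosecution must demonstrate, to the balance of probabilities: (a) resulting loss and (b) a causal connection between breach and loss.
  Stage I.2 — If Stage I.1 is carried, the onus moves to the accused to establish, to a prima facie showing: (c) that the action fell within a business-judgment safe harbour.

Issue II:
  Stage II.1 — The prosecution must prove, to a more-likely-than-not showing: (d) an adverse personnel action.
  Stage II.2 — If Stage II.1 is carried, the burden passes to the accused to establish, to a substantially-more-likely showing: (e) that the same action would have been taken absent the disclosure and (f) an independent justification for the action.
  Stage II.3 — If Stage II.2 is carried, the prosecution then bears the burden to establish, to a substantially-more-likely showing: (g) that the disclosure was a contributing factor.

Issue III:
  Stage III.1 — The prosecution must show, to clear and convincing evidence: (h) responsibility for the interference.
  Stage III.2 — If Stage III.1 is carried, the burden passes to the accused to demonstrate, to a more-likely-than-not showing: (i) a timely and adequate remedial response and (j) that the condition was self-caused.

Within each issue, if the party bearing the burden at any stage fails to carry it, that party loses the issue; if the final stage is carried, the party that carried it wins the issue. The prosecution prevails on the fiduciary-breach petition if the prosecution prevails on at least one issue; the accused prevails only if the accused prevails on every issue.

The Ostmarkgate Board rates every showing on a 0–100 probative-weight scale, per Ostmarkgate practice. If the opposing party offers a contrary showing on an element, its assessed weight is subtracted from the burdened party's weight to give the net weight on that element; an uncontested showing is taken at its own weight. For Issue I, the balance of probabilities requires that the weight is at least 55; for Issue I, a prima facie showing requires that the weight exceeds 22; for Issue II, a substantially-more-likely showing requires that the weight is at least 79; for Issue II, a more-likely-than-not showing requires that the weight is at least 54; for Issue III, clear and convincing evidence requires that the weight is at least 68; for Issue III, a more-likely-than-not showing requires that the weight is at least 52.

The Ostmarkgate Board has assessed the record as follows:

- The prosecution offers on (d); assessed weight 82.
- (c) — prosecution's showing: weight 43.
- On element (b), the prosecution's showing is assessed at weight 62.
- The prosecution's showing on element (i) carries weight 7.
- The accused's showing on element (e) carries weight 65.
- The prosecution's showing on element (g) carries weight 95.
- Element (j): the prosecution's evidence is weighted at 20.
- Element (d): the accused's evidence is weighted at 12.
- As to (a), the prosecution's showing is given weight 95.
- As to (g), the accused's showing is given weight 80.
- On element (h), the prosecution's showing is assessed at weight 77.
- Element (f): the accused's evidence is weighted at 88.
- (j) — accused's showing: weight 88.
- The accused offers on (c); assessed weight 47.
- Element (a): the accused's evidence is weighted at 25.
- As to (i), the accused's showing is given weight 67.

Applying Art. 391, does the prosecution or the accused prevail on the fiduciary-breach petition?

— Issue I —
Stage I.1 — burden on prosecution; standard: the balance of probabilities (weight is at least 55).
    (a): 95 − 25 = 70 ≥ 55 [met]
    (b): 62 ≥ 55 [met]
  The prosecution carries Stage I.1; the accused now bears the burden.
Stage I.2 — burden on accused; standard: a prima facie showing (weight exceeds 22).
    (c): 47 − 43 = 4 ≤ 22 [not met]
  Not every element is met, so the accused fails to carry Stage I.2.
So the prosecution prevails on this issue.
— Issue II —
Stage II.1 (prosecution, a more-likely-than-not showing, weight is at least 54): (d) net 82−12=70 ≥ 54 — meets.
  All elements met. The burden passes to the accused.
Stage II.2 (accused, a substantially-more-likely showing, weight is at least 79): (e) 65 < 79 — fails; (f) 88 ≥ 79 — meets.
  The accused does not carry Stage II.2.
The prosecution prevails on this issue.
— Issue III —
Stage III.1 (prosecution, clear and convincing evidence, weight is at least 68): (h) 77 ≥ 68 — meets.
  Stage III.1 is satisfied; the onus moves to the accused.
Stage III.2 (accused, a more-likely-than-not showing, weight is at least 52): (i) net 67−7=60 ≥ 52 — meets; (j) net 88−20=68 ≥ 52 — meets.
  The accused carries the last stage.
All stages carried — the accused prevails on this issue.
Per-issue: Issue I → prosecution; Issue II → prosecution; Issue III → accused. The prosecution must prevail on at least one issue; overall, the prosecution prevails.

prosecution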